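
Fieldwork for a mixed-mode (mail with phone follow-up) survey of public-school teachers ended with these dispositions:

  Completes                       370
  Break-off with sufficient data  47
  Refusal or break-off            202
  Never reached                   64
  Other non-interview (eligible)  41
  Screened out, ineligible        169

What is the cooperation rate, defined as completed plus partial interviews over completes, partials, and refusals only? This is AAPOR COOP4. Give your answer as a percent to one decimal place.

67.4%

Numerator = 370 + 47 = 417
Base = 370 + 47 + 202 = 619
COOP4 = 417 / 619 = 0.6737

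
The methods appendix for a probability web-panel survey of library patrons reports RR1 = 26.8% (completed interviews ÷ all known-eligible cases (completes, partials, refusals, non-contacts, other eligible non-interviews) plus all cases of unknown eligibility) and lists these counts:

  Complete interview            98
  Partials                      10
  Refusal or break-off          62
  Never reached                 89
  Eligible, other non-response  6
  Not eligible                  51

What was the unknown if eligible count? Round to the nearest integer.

101

RR1 = 98 / D = 0.268
D = 98 / 0.268 = 365.7
Rest of base = 265
unknown if eligible = 365.7 − 265 ≈ 101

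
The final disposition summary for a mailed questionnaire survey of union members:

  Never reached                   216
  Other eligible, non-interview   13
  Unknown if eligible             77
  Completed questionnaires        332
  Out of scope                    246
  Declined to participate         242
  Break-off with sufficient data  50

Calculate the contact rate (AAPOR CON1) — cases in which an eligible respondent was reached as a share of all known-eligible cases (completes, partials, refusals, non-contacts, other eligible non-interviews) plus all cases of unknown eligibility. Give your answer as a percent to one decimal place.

Numerator: 332 + 50 + 242 + 13 = 637
Denom: 332 + 50 + 242 + 216 + 13 + 77 = 930
CON1 = 637 / 930 = 0.6849

68.5%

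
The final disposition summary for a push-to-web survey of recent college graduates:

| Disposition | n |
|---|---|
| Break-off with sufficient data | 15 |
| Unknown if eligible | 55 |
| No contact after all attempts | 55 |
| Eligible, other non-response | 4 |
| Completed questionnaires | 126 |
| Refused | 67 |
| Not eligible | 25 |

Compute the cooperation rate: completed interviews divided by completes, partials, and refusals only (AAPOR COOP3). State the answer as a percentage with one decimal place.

60.6%

Numerator = 126
Base = 126 + 15 + 67 = 208
COOP3 = 126 / 208 = 0.6058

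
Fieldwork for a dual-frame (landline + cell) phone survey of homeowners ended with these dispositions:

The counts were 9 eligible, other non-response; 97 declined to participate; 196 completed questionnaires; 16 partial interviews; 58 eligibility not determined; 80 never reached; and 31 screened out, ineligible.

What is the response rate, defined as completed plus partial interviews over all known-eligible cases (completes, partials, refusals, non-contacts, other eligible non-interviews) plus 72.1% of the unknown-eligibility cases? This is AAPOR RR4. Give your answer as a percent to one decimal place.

Top: 196 + 16 = 212
Eligible (known): 196 + 16 + 97 + 80 + 9 = 398
Estimated eligible among unknowns: 0.7210 × 58 = 41.82
Denominator: 398 + 41.82 = 439.82
RR4 = 212 / 439.82 = 0.4820

48.2%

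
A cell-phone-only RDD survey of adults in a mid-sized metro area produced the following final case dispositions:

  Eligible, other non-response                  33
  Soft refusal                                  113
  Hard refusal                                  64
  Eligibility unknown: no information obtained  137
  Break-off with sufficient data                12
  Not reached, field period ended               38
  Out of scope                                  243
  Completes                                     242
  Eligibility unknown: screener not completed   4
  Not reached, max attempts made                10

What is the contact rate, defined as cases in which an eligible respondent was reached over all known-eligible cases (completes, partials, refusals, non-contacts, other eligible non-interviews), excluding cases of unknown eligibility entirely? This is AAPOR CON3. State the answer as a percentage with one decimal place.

Declined to participate = 64 + 113 = 177
Non-contacts = 38 + 10 = 48
Unknown eligibility = 4 + 137 = 141
Top → 242 + 12 + 177 + 33 = 464
Denom → 242 + 12 + 177 + 48 + 33 = 512
CON3 = 464 / 512 = 0.9062

90.6%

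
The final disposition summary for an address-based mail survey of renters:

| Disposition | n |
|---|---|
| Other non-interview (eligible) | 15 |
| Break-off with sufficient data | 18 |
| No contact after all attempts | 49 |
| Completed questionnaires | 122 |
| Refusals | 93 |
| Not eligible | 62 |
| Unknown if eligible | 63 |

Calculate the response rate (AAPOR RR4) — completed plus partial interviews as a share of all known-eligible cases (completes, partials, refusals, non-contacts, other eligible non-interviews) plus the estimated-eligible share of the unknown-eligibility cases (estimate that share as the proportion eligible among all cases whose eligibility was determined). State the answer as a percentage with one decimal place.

40.1%

Num → 122 + 18 = 140
Determined eligible → 122 + 18 + 93 + 49 + 15 = 297
e = 297 / (297 + 62) = 297 / 359 = 0.8273
Estimated eligible among unknowns → 0.8273 × 63 = 52.12
Denom → 297 + 52.12 = 349.12
RR4 = 140 / 349.12 = 0.4010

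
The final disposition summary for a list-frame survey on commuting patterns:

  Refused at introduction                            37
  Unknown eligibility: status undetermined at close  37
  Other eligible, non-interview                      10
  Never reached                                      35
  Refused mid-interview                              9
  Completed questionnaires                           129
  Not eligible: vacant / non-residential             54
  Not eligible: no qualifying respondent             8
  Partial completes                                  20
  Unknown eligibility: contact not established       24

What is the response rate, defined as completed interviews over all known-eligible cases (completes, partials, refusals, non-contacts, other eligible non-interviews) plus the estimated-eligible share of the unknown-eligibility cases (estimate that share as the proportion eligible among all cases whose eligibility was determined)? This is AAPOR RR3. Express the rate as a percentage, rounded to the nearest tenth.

44.7%

Refused = 37 + 9 = 46
Unknown if eligible = 24 + 37 = 61
Out of scope = 8 + 54 = 62
Num = 129
Eligible (known) = 129 + 20 + 46 + 35 + 10 = 240
e = 240 / (240 + 62) = 240 / 302 = 0.7947
Eligible share of unknowns = 0.7947 × 61 = 48.48
Denominator = 240 + 48.48 = 288.48
RR3 = 129 / 288.48 = 0.4472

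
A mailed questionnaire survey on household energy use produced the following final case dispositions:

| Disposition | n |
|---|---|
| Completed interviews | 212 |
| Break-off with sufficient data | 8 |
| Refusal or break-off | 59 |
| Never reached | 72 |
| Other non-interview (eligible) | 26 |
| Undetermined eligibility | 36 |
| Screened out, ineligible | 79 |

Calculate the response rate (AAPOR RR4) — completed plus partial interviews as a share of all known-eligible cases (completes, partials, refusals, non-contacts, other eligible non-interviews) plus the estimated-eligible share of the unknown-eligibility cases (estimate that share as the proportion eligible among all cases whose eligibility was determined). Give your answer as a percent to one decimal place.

Num → 212 + 8 = 220
Known eligible → 212 + 8 + 59 + 72 + 26 = 377
e = 377 / (377 + 79) = 377 / 456 = 0.8268
e × U → 0.8268 × 36 = 29.76
Denominator → 377 + 29.76 = 406.76
RR4 = 220 / 406.76 = 0.5409

54.1%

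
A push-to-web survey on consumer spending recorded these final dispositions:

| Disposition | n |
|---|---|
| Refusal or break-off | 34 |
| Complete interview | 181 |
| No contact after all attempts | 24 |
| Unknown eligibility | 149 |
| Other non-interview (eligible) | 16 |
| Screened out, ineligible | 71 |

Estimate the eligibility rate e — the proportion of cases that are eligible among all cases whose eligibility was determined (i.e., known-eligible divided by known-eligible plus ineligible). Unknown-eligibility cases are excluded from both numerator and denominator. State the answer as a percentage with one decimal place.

Eligible (known): 181 + 34 + 24 + 16 = 255
e = 255 / (255 + 71) = 255 / 326 = 0.7822

78.2%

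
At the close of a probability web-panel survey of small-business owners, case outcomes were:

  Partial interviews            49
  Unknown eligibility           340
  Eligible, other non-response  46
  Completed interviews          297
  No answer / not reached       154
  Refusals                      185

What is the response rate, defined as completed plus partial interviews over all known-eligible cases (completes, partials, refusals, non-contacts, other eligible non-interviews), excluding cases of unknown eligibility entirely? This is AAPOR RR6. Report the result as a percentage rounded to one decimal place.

Top = 297 + 49 = 346
Base = 297 + 49 + 185 + 154 + 46 = 731
RR6 = 346 / 731 = 0.4733

47.3%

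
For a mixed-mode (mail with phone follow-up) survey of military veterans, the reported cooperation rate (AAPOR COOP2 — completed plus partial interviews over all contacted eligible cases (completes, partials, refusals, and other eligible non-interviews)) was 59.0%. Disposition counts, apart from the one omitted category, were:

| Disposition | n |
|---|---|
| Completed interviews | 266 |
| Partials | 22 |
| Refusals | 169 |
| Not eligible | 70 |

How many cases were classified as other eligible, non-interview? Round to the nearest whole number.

Numerator → 266 + 22 = 288
COOP2 = 288 / D = 0.590
D = 288 / 0.590 = 488.1
Remaining denominator categories sum to 457
other eligible, non-interview = 488.1 − 457 ≈ 31

31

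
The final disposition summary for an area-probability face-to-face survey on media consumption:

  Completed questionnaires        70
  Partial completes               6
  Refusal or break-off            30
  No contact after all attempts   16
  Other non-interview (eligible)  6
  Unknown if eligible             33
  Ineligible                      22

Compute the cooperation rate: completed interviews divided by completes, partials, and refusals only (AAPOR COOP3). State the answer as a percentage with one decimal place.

66.0%

Numerator → 70
Denom → 70 + 6 + 30 = 106
COOP3 = 70 / 106 = 0.6604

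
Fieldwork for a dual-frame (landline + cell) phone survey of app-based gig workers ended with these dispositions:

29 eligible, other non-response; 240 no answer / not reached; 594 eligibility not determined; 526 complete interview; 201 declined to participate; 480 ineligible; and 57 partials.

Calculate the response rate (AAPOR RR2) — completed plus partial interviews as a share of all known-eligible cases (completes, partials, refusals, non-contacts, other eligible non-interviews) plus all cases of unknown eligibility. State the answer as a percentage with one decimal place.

Numerator = 526 + 57 = 583
Denominator = 526 + 57 + 201 + 240 + 29 + 594 = 1647
RR2 = 583 / 1647 = 0.3540

35.4%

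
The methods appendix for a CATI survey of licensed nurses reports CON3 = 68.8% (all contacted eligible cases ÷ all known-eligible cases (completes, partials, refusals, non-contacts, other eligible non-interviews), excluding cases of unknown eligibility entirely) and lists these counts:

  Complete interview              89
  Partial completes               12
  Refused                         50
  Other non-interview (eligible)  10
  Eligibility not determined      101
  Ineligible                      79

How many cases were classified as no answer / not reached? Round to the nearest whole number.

73

Num = 89 + 12 + 50 + 10 = 161
CON3 = 161 / D = 0.688
D = 161 / 0.688 = 234.0
Rest of base = 161
no answer / not reached = 234.0 − 161 ≈ 73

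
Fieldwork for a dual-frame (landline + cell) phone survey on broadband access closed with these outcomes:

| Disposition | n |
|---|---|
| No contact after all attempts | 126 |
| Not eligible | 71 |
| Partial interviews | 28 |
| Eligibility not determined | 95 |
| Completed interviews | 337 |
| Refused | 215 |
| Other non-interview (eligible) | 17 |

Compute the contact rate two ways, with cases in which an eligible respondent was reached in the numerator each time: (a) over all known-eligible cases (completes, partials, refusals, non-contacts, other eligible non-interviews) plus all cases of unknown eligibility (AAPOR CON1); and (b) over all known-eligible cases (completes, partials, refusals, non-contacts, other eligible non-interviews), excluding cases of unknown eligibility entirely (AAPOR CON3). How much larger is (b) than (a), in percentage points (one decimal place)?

Num: 337 + 28 + 215 + 17 = 597
Denom: 337 + 28 + 215 + 126 + 17 + 95 = 818
CON1 = 597 / 818 = 0.7298
Denom: 337 + 28 + 215 + 126 + 17 = 723
CON3 = 597 / 723 = 0.8257
Difference = 82.57 − 72.98 = 9.59 percentage points

9.6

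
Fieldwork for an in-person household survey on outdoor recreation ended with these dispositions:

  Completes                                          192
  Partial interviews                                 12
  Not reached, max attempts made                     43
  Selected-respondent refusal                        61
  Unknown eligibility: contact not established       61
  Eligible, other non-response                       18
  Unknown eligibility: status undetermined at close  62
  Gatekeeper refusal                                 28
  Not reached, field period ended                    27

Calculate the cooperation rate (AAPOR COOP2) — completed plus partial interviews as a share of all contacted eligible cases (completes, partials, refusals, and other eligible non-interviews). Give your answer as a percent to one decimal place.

65.6%

Refusal or break-off = 28 + 61 = 89
No answer / not reached = 27 + 43 = 70
Unknown eligibility = 61 + 62 = 123
Numerator: 192 + 12 = 204
Denom: 192 + 12 + 89 + 18 = 311
COOP2 = 204 / 311 = 0.6559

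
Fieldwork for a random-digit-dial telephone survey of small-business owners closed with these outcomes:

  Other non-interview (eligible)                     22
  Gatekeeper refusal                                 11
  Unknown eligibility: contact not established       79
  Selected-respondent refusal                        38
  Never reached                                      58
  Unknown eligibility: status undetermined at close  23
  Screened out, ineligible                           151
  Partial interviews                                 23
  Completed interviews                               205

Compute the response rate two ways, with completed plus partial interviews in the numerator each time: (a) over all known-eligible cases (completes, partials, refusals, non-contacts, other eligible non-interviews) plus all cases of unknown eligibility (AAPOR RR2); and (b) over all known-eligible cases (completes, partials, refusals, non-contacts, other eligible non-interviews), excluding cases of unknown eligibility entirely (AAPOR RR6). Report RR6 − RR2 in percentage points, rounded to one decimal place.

Declined to participate = 11 + 38 = 49
Unknown if eligible = 79 + 23 = 102
Top: 205 + 23 = 228
Base: 205 + 23 + 49 + 58 + 22 + 102 = 459
RR2 = 228 / 459 = 0.4967
Base: 205 + 23 + 49 + 58 + 22 = 357
RR6 = 228 / 357 = 0.6387
Difference = 63.87 − 49.67 = 14.20 percentage points

14.2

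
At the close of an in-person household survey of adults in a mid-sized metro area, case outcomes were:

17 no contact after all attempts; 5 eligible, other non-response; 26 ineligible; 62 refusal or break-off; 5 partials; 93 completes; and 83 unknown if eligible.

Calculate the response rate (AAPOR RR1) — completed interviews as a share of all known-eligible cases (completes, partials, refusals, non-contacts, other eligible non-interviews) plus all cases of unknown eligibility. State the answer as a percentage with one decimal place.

35.1%

Top → 93
Denominator → 93 + 5 + 62 + 17 + 5 + 83 = 265
RR1 = 93 / 265 = 0.3509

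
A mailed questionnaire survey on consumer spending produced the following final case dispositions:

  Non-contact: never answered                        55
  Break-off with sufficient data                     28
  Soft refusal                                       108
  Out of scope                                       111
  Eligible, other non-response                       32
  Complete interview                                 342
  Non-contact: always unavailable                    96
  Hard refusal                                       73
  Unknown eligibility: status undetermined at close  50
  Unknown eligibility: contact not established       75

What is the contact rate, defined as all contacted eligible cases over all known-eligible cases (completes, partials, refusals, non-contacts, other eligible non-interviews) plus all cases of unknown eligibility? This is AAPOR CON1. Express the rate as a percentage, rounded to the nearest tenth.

Refusals = 73 + 108 = 181
No contact after all attempts = 55 + 96 = 151
Undetermined eligibility = 75 + 50 = 125
Top: 342 + 28 + 181 + 32 = 583
Denominator: 342 + 28 + 181 + 151 + 32 + 125 = 859
CON1 = 583 / 859 = 0.6787

67.9%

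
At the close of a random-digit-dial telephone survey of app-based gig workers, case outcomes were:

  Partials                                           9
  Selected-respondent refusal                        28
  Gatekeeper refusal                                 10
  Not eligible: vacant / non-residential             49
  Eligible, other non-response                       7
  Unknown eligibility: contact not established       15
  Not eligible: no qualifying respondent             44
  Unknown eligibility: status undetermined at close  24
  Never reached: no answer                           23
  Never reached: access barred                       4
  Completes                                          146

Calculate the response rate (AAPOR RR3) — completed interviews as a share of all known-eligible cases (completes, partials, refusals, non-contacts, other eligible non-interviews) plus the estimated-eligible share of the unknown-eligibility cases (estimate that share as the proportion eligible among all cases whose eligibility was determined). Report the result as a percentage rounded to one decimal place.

Declined to participate = 10 + 28 = 38
No answer / not reached = 23 + 4 = 27
Undetermined eligibility = 15 + 24 = 39
Out of scope = 44 + 49 = 93
Num → 146
Eligible (known) → 146 + 9 + 38 + 27 + 7 = 227
e = 227 / (227 + 93) = 227 / 320 = 0.7094
e × U → 0.7094 × 39 = 27.67
Denom → 227 + 27.67 = 254.67
RR3 = 146 / 254.67 = 0.5733

57.3%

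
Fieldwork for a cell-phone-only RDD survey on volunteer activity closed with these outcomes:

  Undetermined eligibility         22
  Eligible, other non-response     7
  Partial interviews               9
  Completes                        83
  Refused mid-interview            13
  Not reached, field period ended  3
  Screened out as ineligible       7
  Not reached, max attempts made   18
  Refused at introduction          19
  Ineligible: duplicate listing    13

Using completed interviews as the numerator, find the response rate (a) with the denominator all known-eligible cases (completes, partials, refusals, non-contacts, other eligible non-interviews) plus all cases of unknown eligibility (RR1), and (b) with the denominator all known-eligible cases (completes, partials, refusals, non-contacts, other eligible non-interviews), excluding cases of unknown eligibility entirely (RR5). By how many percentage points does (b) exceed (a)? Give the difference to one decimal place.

Refusal or break-off = 19 + 13 = 32
Never reached = 3 + 18 = 21
Screened out, ineligible = 7 + 13 = 20
Numerator: 83
Denominator: 83 + 9 + 32 + 21 + 7 + 22 = 174
RR1 = 83 / 174 = 0.4770
Denominator: 83 + 9 + 32 + 21 + 7 = 152
RR5 = 83 / 152 = 0.5461
Difference = 54.61 − 47.70 = 6.91 percentage points

6.9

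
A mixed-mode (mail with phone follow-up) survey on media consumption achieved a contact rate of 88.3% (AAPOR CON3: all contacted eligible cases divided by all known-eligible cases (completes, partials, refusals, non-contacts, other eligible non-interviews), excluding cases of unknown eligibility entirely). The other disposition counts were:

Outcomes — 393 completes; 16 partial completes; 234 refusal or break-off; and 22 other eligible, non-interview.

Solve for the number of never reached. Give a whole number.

88

Numerator → 393 + 16 + 234 + 22 = 665
CON3 = 665 / D = 0.883
D = 665 / 0.883 = 753.1
Remaining denominator categories sum to 665
never reached = 753.1 − 665 ≈ 88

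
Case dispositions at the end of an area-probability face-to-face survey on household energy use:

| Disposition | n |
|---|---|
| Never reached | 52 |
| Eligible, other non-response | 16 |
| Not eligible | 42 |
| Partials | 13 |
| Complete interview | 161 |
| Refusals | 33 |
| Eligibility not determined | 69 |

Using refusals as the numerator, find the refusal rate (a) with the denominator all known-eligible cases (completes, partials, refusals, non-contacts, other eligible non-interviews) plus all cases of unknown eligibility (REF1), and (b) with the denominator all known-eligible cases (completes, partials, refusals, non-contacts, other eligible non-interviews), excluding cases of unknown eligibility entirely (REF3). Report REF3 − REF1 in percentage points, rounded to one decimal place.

Top: 33
Denominator: 161 + 13 + 33 + 52 + 16 + 69 = 344
REF1 = 33 / 344 = 0.0959
Denominator: 161 + 13 + 33 + 52 + 16 = 275
REF3 = 33 / 275 = 0.1200
Difference = 12.00 − 9.59 = 2.41 percentage points

2.4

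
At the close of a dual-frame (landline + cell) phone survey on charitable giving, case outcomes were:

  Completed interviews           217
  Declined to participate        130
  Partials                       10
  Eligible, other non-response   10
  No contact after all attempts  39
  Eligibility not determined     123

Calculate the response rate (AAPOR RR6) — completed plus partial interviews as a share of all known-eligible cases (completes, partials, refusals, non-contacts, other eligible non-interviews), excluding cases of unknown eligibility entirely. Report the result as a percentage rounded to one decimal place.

55.9%

Numerator = 217 + 10 = 227
Denom = 217 + 10 + 130 + 39 + 10 = 406
RR6 = 227 / 406 = 0.5591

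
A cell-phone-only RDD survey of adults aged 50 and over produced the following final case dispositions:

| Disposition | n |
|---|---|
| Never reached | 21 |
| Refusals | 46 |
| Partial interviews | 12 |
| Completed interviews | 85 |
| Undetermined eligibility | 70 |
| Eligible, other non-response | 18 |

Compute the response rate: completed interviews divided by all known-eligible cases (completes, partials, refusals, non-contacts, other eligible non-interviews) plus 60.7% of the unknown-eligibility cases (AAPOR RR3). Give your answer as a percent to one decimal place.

37.9%

Numerator → 85
Determined eligible → 85 + 12 + 46 + 21 + 18 = 182
Eligible share of unknowns → 0.6070 × 70 = 42.49
Denom → 182 + 42.49 = 224.49
RR3 = 85 / 224.49 = 0.3786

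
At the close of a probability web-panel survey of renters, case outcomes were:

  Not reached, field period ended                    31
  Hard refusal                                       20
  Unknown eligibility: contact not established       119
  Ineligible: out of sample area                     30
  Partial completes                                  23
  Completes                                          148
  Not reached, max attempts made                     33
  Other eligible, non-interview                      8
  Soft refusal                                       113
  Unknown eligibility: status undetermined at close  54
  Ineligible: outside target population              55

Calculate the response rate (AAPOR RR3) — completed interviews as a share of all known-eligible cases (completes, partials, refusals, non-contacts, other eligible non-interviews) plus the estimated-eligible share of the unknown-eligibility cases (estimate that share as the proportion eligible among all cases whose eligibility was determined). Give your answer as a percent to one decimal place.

28.6%

Refusals = 20 + 113 = 133
Never reached = 31 + 33 = 64
Unknown eligibility = 119 + 54 = 173
Screened out, ineligible = 55 + 30 = 85
Num = 148
Eligible (known) = 148 + 23 + 133 + 64 + 8 = 376
e = 376 / (376 + 85) = 376 / 461 = 0.8156
Estimated eligible among unknowns = 0.8156 × 173 = 141.10
Denom = 376 + 141.10 = 517.10
RR3 = 148 / 517.10 = 0.2862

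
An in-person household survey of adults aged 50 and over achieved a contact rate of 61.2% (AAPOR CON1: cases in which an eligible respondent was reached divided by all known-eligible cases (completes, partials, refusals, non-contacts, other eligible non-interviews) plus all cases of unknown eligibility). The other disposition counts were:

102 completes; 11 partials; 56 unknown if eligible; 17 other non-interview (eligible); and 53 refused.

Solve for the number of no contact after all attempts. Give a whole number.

60

Numerator = 102 + 11 + 53 + 17 = 183
CON1 = 183 / D = 0.612
D = 183 / 0.612 = 299.0
Other denominator terms total 239
no contact after all attempts = 299.0 − 239 ≈ 60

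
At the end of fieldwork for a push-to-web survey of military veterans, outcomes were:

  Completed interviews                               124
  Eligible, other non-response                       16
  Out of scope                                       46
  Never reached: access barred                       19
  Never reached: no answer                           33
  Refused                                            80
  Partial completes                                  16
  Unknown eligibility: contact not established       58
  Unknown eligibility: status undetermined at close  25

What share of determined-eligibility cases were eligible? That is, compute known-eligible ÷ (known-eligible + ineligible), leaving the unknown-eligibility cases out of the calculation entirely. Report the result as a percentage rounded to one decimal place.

86.2%

Never reached = 33 + 19 = 52
Eligibility not determined = 58 + 25 = 83
Known eligible → 124 + 16 + 80 + 52 + 16 = 288
e = 288 / (288 + 46) = 288 / 334 = 0.8623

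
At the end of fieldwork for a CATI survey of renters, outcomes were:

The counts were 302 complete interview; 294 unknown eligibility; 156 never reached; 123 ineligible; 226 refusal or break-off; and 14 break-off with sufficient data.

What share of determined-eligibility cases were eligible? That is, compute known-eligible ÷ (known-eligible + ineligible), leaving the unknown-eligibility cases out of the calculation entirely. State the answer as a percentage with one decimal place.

Known eligible = 302 + 14 + 226 + 156 = 698
e = 698 / (698 + 123) = 698 / 821 = 0.8502

85.0%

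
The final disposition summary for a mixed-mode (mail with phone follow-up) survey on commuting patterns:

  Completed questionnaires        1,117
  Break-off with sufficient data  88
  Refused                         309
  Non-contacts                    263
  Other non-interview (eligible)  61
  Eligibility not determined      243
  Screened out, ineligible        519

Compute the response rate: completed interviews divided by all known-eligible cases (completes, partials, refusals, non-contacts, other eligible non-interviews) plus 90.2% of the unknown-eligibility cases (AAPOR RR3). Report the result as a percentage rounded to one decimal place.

Numerator → 1117
Known eligible → 1117 + 88 + 309 + 263 + 61 = 1838
Eligible share of unknowns → 0.9020 × 243 = 219.19
Base → 1838 + 219.19 = 2057.19
RR3 = 1117 / 2057.19 = 0.5430

54.3%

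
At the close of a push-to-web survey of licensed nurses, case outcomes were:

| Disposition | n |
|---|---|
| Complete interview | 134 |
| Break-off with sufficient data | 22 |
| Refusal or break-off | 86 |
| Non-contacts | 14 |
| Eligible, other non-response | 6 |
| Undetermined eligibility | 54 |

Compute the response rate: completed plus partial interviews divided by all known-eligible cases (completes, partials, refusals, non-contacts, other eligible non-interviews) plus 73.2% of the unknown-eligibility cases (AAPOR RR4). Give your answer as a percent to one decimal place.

Top: 134 + 22 = 156
Determined eligible: 134 + 22 + 86 + 14 + 6 = 262
e × U: 0.7320 × 54 = 39.53
Base: 262 + 39.53 = 301.53
RR4 = 156 / 301.53 = 0.5174

51.7%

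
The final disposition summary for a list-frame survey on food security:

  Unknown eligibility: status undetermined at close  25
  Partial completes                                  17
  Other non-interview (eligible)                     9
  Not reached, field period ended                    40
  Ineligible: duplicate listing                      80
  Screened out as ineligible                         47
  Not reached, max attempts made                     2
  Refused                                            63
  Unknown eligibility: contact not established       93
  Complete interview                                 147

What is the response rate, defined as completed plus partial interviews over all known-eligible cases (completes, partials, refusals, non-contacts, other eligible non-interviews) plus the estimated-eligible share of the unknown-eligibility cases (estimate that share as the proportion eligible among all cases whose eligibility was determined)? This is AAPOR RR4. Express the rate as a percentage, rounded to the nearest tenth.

45.7%

Non-contacts = 40 + 2 = 42
Unknown eligibility = 93 + 25 = 118
Not eligible = 47 + 80 = 127
Top: 147 + 17 = 164
Determined eligible: 147 + 17 + 63 + 42 + 9 = 278
e = 278 / (278 + 127) = 278 / 405 = 0.6864
Eligible share of unknowns: 0.6864 × 118 = 81.00
Denominator: 278 + 81.00 = 359.00
RR4 = 164 / 359.00 = 0.4568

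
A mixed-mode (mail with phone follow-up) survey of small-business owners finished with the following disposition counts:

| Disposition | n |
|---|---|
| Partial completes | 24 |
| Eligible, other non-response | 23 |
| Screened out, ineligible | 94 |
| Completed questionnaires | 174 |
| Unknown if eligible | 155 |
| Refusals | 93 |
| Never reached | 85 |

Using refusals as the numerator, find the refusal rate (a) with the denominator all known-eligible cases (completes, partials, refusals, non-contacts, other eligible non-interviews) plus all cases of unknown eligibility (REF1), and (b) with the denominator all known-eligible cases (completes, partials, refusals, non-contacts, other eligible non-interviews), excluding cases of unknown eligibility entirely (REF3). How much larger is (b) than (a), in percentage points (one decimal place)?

6.5

Top → 93
Denominator → 174 + 24 + 93 + 85 + 23 + 155 = 554
REF1 = 93 / 554 = 0.1679
Denominator → 174 + 24 + 93 + 85 + 23 = 399
REF3 = 93 / 399 = 0.2331
Difference = 23.31 − 16.79 = 6.52 percentage points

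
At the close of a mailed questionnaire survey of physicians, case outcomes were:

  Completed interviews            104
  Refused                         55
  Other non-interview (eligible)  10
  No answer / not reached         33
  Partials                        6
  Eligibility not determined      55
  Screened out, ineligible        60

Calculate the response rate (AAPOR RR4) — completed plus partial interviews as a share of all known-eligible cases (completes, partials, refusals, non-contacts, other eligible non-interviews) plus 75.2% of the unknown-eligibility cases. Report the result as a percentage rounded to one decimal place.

Num: 104 + 6 = 110
Known eligible: 104 + 6 + 55 + 33 + 10 = 208
e × U: 0.7520 × 55 = 41.36
Base: 208 + 41.36 = 249.36
RR4 = 110 / 249.36 = 0.4411

44.1%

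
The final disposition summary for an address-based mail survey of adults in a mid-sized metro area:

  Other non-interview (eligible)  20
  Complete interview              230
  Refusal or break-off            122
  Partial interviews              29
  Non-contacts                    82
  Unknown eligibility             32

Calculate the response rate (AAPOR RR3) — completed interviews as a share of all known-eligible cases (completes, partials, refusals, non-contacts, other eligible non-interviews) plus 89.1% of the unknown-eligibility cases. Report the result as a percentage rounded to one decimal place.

45.0%

Num = 230
Determined eligible = 230 + 29 + 122 + 82 + 20 = 483
Eligible share of unknowns = 0.8910 × 32 = 28.51
Base = 483 + 28.51 = 511.51
RR3 = 230 / 511.51 = 0.4496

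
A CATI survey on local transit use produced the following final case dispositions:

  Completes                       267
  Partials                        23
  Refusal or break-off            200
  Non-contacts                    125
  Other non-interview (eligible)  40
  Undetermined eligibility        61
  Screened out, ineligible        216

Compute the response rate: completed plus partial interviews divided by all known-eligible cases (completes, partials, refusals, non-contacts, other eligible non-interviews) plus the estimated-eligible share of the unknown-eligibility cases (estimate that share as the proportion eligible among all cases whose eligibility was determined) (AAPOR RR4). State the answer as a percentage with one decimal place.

Num: 267 + 23 = 290
Determined eligible: 267 + 23 + 200 + 125 + 40 = 655
e = 655 / (655 + 216) = 655 / 871 = 0.7520
Estimated eligible among unknowns: 0.7520 × 61 = 45.87
Denom: 655 + 45.87 = 700.87
RR4 = 290 / 700.87 = 0.4138

41.4%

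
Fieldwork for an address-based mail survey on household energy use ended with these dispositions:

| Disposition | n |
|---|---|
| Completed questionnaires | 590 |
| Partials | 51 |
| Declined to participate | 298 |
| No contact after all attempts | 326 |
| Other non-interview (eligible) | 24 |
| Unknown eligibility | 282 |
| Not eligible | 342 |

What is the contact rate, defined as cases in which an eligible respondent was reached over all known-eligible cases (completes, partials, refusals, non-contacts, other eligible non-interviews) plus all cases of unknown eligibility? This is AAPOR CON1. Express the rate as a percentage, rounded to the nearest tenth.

61.3%

Num = 590 + 51 + 298 + 24 = 963
Base = 590 + 51 + 298 + 326 + 24 + 282 = 1571
CON1 = 963 / 1571 = 0.6130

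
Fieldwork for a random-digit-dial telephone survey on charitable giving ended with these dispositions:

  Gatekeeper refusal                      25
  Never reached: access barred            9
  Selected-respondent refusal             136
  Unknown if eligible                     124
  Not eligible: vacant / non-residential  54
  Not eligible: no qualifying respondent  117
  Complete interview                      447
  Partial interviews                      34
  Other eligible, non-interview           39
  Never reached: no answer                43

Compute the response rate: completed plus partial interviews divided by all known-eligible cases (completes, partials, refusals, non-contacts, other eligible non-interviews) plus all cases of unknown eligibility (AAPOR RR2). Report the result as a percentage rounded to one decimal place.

Refusal or break-off = 25 + 136 = 161
Never reached = 43 + 9 = 52
Out of scope = 117 + 54 = 171
Top = 447 + 34 = 481
Base = 447 + 34 + 161 + 52 + 39 + 124 = 857
RR2 = 481 / 857 = 0.5613

56.1%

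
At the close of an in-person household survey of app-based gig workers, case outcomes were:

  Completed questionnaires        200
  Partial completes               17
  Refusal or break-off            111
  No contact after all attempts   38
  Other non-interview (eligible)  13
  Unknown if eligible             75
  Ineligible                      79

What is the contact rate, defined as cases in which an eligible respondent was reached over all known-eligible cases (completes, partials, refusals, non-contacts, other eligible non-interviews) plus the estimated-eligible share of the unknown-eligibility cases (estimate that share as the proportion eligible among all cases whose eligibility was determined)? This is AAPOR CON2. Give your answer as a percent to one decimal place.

Top → 200 + 17 + 111 + 13 = 341
Eligible (known) → 200 + 17 + 111 + 38 + 13 = 379
e = 379 / (379 + 79) = 379 / 458 = 0.8275
Estimated eligible among unknowns → 0.8275 × 75 = 62.06
Base → 379 + 62.06 = 441.06
CON2 = 341 / 441.06 = 0.7731

77.3%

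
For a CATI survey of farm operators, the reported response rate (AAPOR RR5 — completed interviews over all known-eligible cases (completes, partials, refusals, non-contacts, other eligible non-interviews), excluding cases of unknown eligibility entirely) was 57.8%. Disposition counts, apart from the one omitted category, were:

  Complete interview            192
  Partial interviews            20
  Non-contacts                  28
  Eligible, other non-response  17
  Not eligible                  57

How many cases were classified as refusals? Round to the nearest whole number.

75

RR5 = 192 / D = 0.578
D = 192 / 0.578 = 332.2
Other denominator terms total 257
refusals = 332.2 − 257 ≈ 75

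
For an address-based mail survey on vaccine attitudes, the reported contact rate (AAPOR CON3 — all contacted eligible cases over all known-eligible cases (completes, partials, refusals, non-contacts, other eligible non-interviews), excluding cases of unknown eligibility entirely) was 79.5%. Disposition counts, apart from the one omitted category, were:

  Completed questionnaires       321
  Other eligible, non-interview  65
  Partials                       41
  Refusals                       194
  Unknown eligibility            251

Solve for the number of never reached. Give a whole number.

Top = 321 + 41 + 194 + 65 = 621
CON3 = 621 / D = 0.795
D = 621 / 0.795 = 781.1
Rest of base = 621
never reached = 781.1 − 621 ≈ 160

160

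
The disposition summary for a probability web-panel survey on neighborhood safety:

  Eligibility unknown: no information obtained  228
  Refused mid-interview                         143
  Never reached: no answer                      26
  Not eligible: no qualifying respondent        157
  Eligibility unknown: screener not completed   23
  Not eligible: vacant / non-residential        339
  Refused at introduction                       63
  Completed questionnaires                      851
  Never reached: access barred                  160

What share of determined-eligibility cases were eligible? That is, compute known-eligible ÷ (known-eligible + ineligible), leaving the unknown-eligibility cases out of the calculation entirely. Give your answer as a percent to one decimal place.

Refusals = 63 + 143 = 206
Never reached = 26 + 160 = 186
Unknown eligibility = 23 + 228 = 251
Not eligible = 157 + 339 = 496
Determined eligible = 851 + 206 + 186 = 1243
e = 1243 / (1243 + 496) = 1243 / 1739 = 0.7148

71.5%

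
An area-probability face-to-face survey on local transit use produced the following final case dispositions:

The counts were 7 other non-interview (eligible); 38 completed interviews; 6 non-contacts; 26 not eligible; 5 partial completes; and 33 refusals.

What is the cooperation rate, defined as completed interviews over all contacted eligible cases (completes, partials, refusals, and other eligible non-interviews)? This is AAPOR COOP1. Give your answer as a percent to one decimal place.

Numerator → 38
Denominator → 38 + 5 + 33 + 7 = 83
COOP1 = 38 / 83 = 0.4578

45.8%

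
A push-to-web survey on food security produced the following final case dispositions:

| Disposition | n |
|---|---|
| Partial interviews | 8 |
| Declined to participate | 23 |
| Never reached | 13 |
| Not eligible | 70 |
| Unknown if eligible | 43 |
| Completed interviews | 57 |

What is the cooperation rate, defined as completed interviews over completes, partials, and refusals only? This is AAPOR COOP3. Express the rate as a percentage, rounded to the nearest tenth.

64.8%

Num → 57
Base → 57 + 8 + 23 = 88
COOP3 = 57 / 88 = 0.6477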